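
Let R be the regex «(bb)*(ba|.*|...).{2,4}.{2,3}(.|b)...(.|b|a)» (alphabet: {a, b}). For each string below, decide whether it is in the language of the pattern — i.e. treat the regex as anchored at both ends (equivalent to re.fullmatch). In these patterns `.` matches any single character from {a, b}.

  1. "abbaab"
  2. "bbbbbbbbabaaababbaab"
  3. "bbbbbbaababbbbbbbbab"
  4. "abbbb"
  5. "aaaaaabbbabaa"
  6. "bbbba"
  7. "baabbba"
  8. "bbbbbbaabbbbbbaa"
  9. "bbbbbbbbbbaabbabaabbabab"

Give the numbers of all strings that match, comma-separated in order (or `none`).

2, 3, 5, 8, 9

1 → no match
2 → match
3 → match
4 → no match
5 → match
6 → no match
7 → no match
8 → match
9 → match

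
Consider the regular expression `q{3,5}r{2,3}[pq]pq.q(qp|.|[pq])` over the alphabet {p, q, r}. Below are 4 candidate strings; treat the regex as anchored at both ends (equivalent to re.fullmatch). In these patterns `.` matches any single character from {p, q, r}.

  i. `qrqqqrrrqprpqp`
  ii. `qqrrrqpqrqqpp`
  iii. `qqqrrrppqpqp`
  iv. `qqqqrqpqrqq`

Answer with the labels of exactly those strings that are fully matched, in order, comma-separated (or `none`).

iii

i → no match
ii → no match
iii → match
iv → no match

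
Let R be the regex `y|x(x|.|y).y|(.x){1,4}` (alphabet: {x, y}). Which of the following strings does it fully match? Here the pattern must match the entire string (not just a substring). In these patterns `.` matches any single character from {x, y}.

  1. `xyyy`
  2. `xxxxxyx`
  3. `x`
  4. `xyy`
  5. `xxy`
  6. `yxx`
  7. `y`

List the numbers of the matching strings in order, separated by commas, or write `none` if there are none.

1, 7

1 → match
2 → no match
3 → no match
4 → no match
5 → no match
6 → no match
7 → match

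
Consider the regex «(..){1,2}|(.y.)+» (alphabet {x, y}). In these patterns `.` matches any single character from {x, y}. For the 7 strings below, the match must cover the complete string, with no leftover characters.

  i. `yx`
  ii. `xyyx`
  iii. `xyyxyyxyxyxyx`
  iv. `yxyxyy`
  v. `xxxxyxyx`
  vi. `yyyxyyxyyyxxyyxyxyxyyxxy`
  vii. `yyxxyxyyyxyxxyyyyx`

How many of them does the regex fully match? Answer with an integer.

3

i → match
ii → match
iii → no match
iv → no match
v → no match
vi → no match
vii → match
Total matched: 3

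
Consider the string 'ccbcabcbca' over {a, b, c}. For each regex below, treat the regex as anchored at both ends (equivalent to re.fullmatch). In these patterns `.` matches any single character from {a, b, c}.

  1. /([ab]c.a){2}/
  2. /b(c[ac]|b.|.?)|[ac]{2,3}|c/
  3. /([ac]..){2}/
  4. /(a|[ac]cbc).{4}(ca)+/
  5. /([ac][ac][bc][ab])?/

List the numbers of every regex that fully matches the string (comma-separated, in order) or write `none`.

1 → no match
2 → no match
3 → no match
4 → match
5 → no match

4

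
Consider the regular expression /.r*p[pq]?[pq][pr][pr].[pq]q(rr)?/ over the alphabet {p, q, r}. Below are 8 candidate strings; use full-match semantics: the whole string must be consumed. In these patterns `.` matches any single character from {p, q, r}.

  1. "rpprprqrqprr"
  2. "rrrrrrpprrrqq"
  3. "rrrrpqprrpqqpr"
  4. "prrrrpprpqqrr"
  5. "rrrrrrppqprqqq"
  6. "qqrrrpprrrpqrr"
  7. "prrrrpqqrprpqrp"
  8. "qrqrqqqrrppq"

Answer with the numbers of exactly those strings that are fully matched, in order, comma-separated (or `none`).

1. "rpprprqrqprr" → no match
2 → match
3 → no match
4 → no match
5 → match
6 → no match
7 → no match
8. "qrqrqqqrrppq" → no match

2, 5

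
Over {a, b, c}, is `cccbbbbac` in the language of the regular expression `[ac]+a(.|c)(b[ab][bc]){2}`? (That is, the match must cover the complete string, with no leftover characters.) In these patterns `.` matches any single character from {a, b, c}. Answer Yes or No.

No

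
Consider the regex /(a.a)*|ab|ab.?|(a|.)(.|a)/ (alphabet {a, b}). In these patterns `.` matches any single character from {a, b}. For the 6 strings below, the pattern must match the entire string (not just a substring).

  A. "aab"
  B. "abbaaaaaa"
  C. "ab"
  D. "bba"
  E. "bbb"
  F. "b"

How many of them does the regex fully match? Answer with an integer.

1

A → no match
B → no match
C → match
D → no match
E → no match
F → no match
Total matched: 1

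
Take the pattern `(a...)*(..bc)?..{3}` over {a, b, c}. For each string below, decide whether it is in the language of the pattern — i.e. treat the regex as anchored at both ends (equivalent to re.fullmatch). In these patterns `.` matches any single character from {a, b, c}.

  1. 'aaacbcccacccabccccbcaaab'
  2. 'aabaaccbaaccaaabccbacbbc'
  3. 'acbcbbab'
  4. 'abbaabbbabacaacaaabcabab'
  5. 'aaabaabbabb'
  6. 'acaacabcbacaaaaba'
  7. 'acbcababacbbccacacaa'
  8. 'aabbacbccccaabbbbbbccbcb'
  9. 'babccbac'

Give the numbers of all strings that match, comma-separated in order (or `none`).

3, 4, 9

1 → no match
2 → no match
3 → match
4 → match
5 → no match
6 → no match
7 → no match
8 → no match
9 → match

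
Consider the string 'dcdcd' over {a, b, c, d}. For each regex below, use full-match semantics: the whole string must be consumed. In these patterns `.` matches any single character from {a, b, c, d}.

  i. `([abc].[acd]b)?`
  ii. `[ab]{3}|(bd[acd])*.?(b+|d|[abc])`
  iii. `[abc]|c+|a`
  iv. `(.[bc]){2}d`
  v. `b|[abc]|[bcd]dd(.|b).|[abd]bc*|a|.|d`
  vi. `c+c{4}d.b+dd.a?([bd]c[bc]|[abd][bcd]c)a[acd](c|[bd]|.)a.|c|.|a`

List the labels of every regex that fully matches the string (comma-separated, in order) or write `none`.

iv

i → no match
ii → no match
iii → no match
iv → match
v → no match
vi → no match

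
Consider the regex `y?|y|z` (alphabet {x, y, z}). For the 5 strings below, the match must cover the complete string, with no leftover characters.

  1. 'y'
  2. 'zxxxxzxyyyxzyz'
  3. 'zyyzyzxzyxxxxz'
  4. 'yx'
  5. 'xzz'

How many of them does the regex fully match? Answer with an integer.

1 → match
2 → no match
3 → no match
4 → no match
5 → no match
Total matched: 1

1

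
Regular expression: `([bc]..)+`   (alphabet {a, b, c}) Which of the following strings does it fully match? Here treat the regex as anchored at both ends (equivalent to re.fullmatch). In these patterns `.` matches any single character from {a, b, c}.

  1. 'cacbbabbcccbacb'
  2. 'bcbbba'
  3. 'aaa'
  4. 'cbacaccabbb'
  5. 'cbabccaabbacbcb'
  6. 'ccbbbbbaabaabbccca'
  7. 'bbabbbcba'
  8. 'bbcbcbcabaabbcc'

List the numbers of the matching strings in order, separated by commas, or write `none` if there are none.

2, 6, 7

1 → no match
2. 'bcbbba' → match
3. 'aaa' → no match
4. 'cbacaccabbb' → no match
5 → no match
6 → match
7. 'bbabbbcba' → match
8 → no match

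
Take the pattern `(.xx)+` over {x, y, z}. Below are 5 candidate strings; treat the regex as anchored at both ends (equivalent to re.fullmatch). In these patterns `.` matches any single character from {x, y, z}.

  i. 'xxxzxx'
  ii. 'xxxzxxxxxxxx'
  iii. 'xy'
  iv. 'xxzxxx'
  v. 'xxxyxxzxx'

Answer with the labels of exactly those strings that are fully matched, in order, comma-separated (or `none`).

i → match
ii → match
iii → no match — must end with 'xx'
iv → no match
v → match

i, ii, v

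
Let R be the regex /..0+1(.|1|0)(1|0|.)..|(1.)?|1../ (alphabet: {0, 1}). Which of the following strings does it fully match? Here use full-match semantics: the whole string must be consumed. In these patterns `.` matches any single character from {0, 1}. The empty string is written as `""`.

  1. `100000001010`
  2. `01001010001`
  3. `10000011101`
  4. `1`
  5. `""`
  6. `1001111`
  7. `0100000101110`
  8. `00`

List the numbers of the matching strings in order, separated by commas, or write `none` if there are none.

3, 5

1 → no match
2 → no match
3 → match
4 → no match
5 → match
6 → no match
7 → no match
8 → no match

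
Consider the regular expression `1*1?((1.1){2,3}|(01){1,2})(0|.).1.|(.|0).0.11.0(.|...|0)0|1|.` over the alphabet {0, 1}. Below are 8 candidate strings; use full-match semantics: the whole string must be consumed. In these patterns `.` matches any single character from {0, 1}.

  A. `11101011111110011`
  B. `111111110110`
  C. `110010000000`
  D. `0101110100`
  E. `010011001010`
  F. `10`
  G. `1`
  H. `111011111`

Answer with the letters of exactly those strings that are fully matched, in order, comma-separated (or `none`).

A → no match
B → match
C → no match
D → no match
E → match
F → no match
G → match
H → match

B, E, G, H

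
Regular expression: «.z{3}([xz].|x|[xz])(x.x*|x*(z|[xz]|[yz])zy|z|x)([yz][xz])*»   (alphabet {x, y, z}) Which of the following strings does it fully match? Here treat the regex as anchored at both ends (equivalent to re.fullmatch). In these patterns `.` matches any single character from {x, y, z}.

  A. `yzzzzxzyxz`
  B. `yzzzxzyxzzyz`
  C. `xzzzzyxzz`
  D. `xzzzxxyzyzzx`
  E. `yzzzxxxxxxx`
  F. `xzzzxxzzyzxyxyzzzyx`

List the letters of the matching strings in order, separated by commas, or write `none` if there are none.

A → no match
B → match
C → match
D → match
E → match
F → match

B, C, D, E, F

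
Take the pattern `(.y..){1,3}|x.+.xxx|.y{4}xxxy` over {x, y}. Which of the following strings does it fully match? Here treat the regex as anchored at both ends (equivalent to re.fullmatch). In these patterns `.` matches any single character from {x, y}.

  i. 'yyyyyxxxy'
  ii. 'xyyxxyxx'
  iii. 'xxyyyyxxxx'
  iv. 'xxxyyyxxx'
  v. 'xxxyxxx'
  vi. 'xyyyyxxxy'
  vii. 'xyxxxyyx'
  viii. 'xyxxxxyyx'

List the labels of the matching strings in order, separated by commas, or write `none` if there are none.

i, ii, iii, iv, v, vi, vii

i → match
ii → match
iii → match
iv → match
v → match
vi → match
vii → match
viii → no match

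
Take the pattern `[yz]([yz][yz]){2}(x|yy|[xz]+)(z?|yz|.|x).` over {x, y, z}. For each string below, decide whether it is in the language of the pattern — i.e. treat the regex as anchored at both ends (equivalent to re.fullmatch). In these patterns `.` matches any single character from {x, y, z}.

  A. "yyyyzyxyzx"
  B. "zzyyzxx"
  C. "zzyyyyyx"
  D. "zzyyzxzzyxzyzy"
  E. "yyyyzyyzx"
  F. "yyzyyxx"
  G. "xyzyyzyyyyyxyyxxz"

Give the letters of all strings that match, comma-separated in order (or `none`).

A → no match
B → match
C → match
D → no match
E → match
F → match
G → no match

B, C, E, F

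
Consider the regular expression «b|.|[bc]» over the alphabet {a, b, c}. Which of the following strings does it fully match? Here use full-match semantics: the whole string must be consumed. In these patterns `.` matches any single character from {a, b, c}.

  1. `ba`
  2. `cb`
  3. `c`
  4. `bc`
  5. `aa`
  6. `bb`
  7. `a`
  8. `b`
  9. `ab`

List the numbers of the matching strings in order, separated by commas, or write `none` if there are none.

1 → no match
2 → no match
3 → match
4 → no match
5 → no match
6 → no match
7 → match
8 → match
9 → no match

3, 7, 8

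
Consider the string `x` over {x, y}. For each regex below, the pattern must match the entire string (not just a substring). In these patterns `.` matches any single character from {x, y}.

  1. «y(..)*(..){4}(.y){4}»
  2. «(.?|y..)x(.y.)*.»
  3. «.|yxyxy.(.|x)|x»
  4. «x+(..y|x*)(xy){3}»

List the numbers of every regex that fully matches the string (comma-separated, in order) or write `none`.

1 → no match — must start with `y`
2 → no match
3 → match
4 → no match — must end with `xy`

3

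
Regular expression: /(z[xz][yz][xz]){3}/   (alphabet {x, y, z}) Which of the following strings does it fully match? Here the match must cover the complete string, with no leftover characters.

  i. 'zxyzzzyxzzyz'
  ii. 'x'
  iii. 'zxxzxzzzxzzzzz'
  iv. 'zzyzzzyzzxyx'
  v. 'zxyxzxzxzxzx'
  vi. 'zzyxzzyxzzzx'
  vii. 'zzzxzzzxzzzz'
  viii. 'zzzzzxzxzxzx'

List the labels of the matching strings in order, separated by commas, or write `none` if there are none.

i → match
ii → no match — must start with 'z'
iii → no match
iv → match
v → match
vi → match
vii → match
viii → match

i, iv, v, vi, vii, viii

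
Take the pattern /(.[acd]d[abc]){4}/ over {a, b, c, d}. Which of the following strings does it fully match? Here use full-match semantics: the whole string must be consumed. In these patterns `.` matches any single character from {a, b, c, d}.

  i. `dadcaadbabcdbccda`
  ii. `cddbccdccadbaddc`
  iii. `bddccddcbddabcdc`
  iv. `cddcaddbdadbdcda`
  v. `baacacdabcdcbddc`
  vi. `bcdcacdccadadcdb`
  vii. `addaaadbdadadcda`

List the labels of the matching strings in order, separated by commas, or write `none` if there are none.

ii, iii, iv, vi, vii

i → no match
ii → match
iii → match
iv → match
v → no match
vi → match
vii → match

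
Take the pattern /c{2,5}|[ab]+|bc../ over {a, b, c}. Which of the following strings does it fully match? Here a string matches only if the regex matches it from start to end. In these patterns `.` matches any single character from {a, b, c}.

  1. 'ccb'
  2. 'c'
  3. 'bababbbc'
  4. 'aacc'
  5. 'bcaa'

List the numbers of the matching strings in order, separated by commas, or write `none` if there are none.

5

1 → no match
2 → no match
3 → no match
4 → no match
5 → match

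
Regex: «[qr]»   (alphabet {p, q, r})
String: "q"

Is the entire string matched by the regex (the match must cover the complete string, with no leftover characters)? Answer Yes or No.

Yes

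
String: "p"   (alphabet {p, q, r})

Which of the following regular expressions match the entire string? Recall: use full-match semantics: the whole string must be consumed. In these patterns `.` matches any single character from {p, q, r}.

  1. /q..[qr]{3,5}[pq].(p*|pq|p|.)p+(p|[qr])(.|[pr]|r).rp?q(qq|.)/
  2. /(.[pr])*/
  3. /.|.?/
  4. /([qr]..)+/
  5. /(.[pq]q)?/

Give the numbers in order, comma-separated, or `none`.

3

1 → no match — must start with "q"
2 → no match
3 → match
4 → no match
5 → no match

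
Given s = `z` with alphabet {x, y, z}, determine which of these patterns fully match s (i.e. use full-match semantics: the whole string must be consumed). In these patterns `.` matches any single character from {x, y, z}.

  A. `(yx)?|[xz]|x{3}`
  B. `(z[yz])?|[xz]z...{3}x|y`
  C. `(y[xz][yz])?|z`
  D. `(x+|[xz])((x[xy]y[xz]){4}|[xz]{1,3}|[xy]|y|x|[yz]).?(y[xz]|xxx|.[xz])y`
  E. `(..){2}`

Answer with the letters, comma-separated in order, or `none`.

A → match
B → no match
C → match
D → no match — must end with `y`
E → no match

A, C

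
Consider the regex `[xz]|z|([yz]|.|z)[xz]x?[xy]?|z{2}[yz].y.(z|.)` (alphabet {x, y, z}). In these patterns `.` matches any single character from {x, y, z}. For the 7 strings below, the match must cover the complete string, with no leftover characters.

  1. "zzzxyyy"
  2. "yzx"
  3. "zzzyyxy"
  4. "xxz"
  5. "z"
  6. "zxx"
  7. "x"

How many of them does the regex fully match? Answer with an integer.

1 → match
2 → match
3 → match
4 → no match
5 → match
6 → match
7 → match
Total matched: 6

6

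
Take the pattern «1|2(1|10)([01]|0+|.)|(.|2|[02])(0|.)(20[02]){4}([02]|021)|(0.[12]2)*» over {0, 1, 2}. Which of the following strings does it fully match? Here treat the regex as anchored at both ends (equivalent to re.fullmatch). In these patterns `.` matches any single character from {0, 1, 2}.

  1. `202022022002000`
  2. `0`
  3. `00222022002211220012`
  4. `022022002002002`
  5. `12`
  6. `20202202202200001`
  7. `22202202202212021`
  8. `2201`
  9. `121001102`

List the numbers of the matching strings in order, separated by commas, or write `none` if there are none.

1, 4

1 → match
2 → no match
3 → no match
4 → match
5 → no match
6 → no match
7 → no match
8 → no match
9 → no match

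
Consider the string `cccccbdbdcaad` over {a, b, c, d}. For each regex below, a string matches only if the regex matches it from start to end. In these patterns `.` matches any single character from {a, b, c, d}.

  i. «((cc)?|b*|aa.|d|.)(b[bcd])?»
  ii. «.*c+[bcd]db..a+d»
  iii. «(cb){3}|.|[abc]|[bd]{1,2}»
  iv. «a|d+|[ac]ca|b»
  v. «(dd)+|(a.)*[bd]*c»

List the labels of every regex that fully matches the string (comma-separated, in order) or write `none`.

ii

i → no match
ii → match
iii → no match
iv → no match
v → no match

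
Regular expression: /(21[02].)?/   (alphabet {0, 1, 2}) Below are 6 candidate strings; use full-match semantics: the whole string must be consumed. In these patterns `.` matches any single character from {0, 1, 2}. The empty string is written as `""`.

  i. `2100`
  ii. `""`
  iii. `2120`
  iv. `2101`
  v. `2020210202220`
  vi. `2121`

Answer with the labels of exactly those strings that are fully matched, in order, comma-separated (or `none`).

i → match
ii → match
iii → match
iv → match
v → no match
vi → match

i, ii, iii, iv, vi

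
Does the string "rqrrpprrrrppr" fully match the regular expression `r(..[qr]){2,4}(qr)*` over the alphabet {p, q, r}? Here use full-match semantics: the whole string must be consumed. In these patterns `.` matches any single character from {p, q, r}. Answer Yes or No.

Yes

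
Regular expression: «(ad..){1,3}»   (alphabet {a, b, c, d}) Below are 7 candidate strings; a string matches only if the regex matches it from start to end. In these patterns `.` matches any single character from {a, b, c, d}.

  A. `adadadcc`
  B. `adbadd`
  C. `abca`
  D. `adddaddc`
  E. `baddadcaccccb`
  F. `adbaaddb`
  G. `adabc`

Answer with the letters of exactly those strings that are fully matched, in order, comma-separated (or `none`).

A, D, F

A. `adadadcc` → match
B. `adbadd` → no match
C. `abca` → no match — must start with `ad`
D. `adddaddc` → match
E → no match — must start with `ad`
F. `adbaaddb` → match
G. `adabc` → no match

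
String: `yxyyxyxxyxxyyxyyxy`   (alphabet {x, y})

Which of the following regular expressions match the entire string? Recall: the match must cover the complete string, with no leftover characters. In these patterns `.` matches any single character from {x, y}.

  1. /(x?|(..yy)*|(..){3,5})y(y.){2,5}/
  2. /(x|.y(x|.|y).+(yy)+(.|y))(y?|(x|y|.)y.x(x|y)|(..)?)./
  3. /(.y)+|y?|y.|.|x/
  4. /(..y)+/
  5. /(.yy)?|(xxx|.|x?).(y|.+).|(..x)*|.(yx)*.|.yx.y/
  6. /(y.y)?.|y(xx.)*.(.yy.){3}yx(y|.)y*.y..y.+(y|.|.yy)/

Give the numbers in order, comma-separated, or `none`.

1 → no match
2 → no match
3 → no match
4 → match
5 → match
6 → no match

4, 5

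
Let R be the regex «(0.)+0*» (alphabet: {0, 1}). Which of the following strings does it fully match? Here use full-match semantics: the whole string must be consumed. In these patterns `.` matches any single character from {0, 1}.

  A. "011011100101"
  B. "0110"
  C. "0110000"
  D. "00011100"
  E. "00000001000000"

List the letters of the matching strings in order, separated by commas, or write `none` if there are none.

A. "011011100101" → no match
B. "0110" → no match
C. "0110000" → no match
D. "00011100" → no match
E → match

E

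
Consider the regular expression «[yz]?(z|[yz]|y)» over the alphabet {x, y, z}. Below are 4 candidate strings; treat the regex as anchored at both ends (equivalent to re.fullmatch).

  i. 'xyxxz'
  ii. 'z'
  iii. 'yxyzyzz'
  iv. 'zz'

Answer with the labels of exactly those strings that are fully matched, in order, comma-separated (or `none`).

i → no match
ii → match
iii → no match
iv → match

ii, iv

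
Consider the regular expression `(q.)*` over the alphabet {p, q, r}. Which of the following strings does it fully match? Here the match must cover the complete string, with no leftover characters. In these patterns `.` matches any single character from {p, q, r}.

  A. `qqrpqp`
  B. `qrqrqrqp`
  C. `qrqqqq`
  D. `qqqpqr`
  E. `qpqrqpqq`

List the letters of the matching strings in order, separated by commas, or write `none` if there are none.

A → no match
B → match
C → match
D → match
E → match

B, C, D, E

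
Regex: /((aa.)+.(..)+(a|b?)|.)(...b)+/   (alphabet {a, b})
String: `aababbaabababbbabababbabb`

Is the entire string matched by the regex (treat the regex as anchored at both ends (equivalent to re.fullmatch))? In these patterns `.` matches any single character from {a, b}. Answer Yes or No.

Yes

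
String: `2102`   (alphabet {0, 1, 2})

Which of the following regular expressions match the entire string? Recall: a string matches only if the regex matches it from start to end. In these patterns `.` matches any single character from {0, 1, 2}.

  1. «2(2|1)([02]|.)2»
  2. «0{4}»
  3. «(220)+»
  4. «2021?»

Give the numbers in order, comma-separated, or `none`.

1 → match
2 → no match — must start with `0`
3 → no match — must start with `220`
4 → no match — must start with `202`

1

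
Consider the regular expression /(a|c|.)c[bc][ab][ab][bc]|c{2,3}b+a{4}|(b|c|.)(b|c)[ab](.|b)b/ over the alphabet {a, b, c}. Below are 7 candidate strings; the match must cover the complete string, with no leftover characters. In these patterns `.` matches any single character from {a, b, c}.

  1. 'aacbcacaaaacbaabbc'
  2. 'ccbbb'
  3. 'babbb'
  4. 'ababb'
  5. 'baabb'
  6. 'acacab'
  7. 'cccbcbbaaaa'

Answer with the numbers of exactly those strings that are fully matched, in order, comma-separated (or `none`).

1 → no match
2 → match
3 → no match
4 → match
5 → no match
6 → no match
7 → no match

2, 4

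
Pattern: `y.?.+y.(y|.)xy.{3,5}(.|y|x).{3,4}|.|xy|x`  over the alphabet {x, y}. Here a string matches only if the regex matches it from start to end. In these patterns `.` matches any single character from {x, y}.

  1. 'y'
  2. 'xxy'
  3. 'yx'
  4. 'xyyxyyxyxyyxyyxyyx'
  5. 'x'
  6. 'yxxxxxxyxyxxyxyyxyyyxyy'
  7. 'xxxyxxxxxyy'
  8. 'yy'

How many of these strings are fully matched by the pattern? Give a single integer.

2

1. 'y' → match
2. 'xxy' → no match
3. 'yx' → no match
4 → no match
5. 'x' → match
6 → no match
7. 'xxxyxxxxxyy' → no match
8. 'yy' → no match
Total matched: 2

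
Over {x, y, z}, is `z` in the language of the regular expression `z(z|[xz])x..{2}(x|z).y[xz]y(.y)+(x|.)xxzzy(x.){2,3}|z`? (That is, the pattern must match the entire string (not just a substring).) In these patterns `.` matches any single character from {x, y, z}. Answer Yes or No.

Yes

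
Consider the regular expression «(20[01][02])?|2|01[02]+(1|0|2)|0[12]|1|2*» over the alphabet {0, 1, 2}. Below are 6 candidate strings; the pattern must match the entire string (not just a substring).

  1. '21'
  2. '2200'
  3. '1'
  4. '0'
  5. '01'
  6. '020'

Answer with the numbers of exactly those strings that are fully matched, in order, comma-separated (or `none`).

1 → no match
2 → no match
3 → match
4 → no match
5 → match
6 → no match

3, 5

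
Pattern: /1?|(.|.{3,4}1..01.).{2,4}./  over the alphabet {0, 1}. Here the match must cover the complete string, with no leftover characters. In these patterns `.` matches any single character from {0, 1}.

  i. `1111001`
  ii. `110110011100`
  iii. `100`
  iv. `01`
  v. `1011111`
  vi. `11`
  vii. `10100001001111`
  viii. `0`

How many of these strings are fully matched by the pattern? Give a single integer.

1

i → no match
ii → match
iii → no match
iv → no match
v → no match
vi → no match
vii → no match
viii → no match
Total matched: 1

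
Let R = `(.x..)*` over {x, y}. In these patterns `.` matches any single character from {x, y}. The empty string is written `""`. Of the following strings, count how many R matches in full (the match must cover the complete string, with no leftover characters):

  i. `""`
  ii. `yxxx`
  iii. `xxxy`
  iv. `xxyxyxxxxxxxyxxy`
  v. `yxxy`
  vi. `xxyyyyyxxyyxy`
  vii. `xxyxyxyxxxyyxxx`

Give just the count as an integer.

i → match
ii → match
iii → match
iv → match
v → match
vi → no match
vii → no match
Total matched: 5

5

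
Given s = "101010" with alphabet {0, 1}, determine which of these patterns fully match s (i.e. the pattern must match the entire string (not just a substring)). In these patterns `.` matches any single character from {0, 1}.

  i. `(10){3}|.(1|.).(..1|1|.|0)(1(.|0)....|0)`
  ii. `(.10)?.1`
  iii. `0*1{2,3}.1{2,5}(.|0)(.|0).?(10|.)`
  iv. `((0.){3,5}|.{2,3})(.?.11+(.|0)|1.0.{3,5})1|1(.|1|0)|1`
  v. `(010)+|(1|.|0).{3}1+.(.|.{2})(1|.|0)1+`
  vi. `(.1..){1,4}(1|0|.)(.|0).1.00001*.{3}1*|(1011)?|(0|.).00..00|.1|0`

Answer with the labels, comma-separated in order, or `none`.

i

i → match
ii → no match — must end with "1"
iii → no match
iv → no match
v → no match
vi → no match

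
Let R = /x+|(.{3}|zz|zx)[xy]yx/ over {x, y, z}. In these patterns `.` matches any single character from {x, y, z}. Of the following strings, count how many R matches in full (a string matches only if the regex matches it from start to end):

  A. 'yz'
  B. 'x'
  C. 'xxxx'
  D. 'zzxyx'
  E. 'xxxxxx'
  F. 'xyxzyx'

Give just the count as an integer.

4

A. 'yz' → no match
B. 'x' → match
C. 'xxxx' → match
D. 'zzxyx' → match
E. 'xxxxxx' → match
F. 'xyxzyx' → no match
Total matched: 4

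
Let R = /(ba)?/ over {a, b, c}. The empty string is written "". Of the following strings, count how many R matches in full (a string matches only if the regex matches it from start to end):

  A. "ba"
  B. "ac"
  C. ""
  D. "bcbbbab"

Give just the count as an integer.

A → match
B → no match
C → match
D → no match
Total matched: 2

2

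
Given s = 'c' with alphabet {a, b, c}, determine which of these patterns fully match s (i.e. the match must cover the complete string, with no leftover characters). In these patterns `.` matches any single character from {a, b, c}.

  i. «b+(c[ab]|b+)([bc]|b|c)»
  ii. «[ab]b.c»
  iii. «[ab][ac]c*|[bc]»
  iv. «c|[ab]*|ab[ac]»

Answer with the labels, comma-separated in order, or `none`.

iii, iv

i → no match — must start with 'b'
ii → no match
iii → match
iv → match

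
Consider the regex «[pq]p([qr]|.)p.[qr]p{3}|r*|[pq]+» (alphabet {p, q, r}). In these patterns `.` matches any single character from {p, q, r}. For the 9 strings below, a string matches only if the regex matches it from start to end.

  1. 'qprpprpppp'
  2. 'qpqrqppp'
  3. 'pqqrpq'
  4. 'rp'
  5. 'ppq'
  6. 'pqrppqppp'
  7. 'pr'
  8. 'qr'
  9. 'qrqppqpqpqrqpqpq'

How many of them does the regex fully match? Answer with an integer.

1

1. 'qprpprpppp' → no match
2. 'qpqrqppp' → no match
3. 'pqqrpq' → no match
4. 'rp' → no match
5. 'ppq' → match
6. 'pqrppqppp' → no match
7. 'pr' → no match
8. 'qr' → no match
9 → no match
Total matched: 1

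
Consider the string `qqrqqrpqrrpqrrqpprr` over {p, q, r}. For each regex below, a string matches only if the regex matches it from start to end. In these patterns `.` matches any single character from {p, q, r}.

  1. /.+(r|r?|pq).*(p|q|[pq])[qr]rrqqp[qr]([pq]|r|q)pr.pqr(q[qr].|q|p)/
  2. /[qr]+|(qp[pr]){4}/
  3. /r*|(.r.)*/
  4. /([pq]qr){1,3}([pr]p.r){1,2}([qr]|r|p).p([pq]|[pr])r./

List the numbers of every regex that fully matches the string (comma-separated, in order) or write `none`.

1 → no match
2 → no match
3 → no match
4 → match

4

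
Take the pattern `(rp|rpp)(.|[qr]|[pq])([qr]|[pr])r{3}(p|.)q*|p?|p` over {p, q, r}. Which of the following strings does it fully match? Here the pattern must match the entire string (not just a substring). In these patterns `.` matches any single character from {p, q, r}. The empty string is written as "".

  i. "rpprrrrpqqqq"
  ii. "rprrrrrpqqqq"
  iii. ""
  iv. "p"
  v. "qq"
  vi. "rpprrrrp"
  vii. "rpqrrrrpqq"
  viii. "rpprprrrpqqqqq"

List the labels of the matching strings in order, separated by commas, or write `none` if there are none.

i → match
ii → match
iii → match
iv → match
v → no match
vi → match
vii → match
viii → match

i, ii, iii, iv, vi, vii, viii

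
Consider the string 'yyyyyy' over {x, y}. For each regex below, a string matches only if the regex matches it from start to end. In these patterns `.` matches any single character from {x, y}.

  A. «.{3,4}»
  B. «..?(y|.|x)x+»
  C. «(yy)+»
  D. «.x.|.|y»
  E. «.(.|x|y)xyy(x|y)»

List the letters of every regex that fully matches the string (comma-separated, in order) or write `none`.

A → no match
B → no match — must end with 'x'
C → match
D → no match
E → no match

C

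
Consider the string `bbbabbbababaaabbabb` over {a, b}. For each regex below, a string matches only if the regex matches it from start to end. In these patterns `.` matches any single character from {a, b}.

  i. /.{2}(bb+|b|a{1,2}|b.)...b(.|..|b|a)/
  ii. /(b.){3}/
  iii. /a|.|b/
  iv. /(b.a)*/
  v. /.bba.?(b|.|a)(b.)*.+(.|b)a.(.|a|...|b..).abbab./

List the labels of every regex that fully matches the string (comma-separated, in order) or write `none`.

i → no match
ii → no match
iii → no match
iv → no match
v → match

v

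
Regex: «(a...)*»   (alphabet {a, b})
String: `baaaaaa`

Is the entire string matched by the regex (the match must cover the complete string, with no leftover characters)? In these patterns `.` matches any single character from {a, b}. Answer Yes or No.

No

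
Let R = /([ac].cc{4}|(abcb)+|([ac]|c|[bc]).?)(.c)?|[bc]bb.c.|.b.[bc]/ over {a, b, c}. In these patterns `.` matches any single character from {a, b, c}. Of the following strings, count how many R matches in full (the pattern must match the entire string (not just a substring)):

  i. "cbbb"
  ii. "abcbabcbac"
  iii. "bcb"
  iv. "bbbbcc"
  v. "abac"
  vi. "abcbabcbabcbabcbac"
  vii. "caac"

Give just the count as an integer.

i. "cbbb" → match
ii. "abcbabcbac" → match
iii. "bcb" → no match
iv. "bbbbcc" → match
v. "abac" → match
vi → match
vii. "caac" → match
Total matched: 6

6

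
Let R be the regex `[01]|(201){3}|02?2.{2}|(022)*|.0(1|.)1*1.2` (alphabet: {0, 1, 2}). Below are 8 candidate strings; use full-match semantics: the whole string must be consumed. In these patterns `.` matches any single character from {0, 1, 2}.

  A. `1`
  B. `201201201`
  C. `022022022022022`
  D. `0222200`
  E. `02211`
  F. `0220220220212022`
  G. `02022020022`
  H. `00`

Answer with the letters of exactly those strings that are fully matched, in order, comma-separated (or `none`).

A, B, C, E

A → match
B → match
C → match
D → no match
E → match
F → no match
G → no match
H → no match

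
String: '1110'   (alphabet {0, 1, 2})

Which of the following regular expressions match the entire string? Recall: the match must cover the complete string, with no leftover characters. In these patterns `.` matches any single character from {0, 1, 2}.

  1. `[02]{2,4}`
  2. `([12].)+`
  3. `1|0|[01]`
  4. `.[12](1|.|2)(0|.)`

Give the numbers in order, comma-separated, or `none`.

1 → no match
2 → match
3 → no match
4 → match

2, 4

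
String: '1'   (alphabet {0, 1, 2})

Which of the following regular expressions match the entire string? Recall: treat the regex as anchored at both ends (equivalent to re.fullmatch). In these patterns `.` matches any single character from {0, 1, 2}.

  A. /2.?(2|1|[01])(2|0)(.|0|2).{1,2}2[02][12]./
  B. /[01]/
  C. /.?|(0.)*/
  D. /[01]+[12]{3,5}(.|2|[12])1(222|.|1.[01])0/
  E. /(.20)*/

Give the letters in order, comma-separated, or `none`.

A → no match — must start with '2'
B → match
C → match
D → no match — must end with '0'
E → no match

B, C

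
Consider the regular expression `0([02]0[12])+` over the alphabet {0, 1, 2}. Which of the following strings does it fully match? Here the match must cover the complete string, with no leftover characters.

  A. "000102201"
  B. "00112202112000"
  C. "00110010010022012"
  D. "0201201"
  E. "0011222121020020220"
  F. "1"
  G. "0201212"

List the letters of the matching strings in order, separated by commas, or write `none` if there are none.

D

A → no match
B → no match
C → no match
D → match
E → no match
F → no match — must start with "0"
G → no match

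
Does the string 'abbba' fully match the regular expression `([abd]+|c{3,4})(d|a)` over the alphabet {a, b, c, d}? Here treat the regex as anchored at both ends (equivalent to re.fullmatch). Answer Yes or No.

Yes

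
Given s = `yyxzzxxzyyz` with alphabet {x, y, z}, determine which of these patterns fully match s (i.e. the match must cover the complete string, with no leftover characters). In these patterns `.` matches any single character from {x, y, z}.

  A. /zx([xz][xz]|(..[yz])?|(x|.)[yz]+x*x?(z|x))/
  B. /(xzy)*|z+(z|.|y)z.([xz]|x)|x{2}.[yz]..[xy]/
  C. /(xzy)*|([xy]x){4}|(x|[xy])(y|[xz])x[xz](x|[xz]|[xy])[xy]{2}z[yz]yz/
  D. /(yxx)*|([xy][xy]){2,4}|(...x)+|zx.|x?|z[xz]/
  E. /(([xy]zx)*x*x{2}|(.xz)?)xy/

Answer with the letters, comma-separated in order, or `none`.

C

A → no match — must start with `zx`
B → no match
C → match
D → no match
E → no match — must end with `xy`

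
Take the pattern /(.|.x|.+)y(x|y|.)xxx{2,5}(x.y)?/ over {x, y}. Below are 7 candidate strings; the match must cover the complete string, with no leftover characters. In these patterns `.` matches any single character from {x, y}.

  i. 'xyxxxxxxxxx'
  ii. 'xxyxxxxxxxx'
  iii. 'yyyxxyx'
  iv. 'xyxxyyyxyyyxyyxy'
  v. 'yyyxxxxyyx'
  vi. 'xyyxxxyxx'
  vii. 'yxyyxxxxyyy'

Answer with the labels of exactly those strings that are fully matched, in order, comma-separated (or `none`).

ii

i → no match
ii → match
iii → no match
iv → no match
v → no match
vi → no match
vii → no match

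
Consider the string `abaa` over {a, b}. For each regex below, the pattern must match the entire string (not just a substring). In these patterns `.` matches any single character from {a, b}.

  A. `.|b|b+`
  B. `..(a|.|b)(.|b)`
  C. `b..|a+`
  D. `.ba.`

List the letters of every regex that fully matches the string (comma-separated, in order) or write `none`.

A → no match
B → match
C → no match
D → match

B, D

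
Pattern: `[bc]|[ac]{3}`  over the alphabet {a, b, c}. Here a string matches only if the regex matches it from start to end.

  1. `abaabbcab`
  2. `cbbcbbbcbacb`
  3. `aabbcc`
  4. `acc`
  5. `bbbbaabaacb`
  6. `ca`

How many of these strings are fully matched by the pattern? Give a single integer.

1. `abaabbcab` → no match
2. `cbbcbbbcbacb` → no match
3. `aabbcc` → no match
4. `acc` → match
5. `bbbbaabaacb` → no match
6. `ca` → no match
Total matched: 1

1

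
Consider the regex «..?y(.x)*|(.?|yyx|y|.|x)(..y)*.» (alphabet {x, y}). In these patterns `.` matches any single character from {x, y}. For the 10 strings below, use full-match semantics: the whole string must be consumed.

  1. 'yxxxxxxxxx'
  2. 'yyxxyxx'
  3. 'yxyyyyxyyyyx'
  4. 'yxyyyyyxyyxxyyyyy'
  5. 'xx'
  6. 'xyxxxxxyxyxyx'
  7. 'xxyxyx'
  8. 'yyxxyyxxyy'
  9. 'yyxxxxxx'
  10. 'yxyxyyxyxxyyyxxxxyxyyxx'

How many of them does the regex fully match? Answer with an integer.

4

1. 'yxxxxxxxxx' → no match
2. 'yyxxyxx' → no match
3. 'yxyyyyxyyyyx' → no match
4 → match
5. 'xx' → match
6 → no match
7. 'xxyxyx' → no match
8. 'yyxxyyxxyy' → match
9. 'yyxxxxxx' → match
10 → no match
Total matched: 4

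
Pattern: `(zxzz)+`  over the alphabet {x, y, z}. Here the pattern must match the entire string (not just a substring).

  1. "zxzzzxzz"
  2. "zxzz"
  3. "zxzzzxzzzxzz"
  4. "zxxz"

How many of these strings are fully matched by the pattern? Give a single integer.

1 → match
2 → match
3 → match
4 → no match — must start with "zxzz"
Total matched: 3

3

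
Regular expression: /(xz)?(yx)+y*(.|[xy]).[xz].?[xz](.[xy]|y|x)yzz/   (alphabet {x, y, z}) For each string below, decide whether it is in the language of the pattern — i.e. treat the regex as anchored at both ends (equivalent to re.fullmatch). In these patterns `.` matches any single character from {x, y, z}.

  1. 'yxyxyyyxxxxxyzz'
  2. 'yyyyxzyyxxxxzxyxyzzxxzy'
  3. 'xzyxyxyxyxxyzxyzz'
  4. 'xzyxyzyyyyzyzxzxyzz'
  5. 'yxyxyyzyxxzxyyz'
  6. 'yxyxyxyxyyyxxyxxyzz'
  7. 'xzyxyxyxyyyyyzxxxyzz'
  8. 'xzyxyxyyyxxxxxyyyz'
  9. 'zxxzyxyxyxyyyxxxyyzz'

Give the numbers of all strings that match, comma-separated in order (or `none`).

1, 3, 6, 7

1 → match
2 → no match — must end with 'yzz'
3 → match
4 → no match
5 → no match — must end with 'yzz'
6 → match
7 → match
8 → no match — must end with 'yzz'
9 → no match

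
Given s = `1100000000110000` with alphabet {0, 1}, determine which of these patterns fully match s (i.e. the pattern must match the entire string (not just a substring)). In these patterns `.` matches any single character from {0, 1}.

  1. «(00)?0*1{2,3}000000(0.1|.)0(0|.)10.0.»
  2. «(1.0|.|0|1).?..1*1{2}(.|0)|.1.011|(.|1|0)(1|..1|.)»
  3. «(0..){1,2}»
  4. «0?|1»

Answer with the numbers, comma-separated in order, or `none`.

1

1 → match
2 → no match
3 → no match — must start with `0`
4 → no match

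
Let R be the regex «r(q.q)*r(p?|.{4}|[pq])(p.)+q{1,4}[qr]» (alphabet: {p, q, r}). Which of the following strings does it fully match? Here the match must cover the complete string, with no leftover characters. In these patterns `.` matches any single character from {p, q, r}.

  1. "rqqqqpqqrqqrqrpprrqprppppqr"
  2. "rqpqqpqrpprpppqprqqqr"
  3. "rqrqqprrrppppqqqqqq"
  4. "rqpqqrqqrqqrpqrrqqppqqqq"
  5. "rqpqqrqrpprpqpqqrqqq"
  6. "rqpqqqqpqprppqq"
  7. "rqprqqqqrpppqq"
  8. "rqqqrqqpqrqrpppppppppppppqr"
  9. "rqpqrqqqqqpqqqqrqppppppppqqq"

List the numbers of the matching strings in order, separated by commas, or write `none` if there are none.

2

1 → no match
2 → match
3 → no match
4 → no match
5 → no match
6 → no match
7 → no match
8 → no match
9 → no match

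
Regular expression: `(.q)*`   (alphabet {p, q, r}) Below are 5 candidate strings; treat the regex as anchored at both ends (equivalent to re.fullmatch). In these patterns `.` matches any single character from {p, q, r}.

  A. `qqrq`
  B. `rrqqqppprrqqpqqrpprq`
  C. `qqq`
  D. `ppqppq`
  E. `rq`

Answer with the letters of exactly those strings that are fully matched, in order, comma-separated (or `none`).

A. `qqrq` → match
B → no match
C. `qqq` → no match
D. `ppqppq` → no match
E. `rq` → match

A, E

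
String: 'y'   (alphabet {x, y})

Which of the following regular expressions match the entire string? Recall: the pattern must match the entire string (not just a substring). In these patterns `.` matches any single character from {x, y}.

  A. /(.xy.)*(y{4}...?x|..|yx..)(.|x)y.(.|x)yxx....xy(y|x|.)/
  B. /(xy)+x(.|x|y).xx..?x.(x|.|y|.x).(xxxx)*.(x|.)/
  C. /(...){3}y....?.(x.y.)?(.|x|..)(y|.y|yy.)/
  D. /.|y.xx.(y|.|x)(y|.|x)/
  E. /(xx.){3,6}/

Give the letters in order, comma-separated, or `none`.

A → no match
B → no match — must start with 'xy'
C → no match
D → match
E → no match — must start with 'xx'

D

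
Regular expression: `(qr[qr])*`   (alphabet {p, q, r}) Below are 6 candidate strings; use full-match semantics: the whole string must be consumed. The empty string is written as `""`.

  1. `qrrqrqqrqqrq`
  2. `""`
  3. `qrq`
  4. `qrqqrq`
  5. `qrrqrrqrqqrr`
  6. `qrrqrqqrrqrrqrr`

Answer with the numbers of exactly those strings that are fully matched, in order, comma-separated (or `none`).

1. `qrrqrqqrqqrq` → match
2. `""` → match
3. `qrq` → match
4. `qrqqrq` → match
5. `qrrqrrqrqqrr` → match
6 → match

1, 2, 3, 4, 5, 6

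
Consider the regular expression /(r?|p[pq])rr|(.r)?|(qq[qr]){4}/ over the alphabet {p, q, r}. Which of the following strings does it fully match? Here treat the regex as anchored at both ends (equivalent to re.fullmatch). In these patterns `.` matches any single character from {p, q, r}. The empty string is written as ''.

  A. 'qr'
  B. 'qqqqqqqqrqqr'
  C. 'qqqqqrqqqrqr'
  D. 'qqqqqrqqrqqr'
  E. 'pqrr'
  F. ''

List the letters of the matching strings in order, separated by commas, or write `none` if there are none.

A. 'qr' → match
B. 'qqqqqqqqrqqr' → match
C. 'qqqqqrqqqrqr' → no match
D. 'qqqqqrqqrqqr' → match
E. 'pqrr' → match
F. '' → match

A, B, D, E, F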